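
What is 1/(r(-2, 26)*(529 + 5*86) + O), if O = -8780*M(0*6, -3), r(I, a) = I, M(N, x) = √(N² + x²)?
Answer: -1/28258 ≈ -3.5388e-5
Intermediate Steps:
O = -26340 (O = -8780*√((0*6)² + (-3)²) = -8780*√(0² + 9) = -8780*√(0 + 9) = -8780*√9 = -8780*3 = -26340)
1/(r(-2, 26)*(529 + 5*86) + O) = 1/(-2*(529 + 5*86) - 26340) = 1/(-2*(529 + 430) - 26340) = 1/(-2*959 - 26340) = 1/(-1918 - 26340) = 1/(-28258) = -1/28258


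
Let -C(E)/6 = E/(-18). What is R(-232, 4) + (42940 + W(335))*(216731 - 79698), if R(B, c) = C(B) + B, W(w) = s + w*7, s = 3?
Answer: 18617850584/3 ≈ 6.2059e+9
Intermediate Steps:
W(w) = 3 + 7*w (W(w) = 3 + w*7 = 3 + 7*w)
C(E) = E/3 (C(E) = -6*E/(-18) = -6*E*(-1)/18 = -(-1)*E/3 = E/3)
R(B, c) = 4*B/3 (R(B, c) = B/3 + B = 4*B/3)
R(-232, 4) + (42940 + W(335))*(216731 - 79698) = (4/3)*(-232) + (42940 + (3 + 7*335))*(216731 - 79698) = -928/3 + (42940 + (3 + 2345))*137033 = -928/3 + (42940 + 2348)*137033 = -928/3 + 45288*137033 = -928/3 + 6205950504 = 18617850584/3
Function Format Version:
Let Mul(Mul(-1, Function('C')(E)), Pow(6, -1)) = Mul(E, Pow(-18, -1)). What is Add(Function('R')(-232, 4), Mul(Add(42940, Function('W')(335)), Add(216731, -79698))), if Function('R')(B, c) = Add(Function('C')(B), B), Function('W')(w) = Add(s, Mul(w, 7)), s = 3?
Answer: Rational(18617850584, 3) ≈ 6.2059e+9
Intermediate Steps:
Function('W')(w) = Add(3, Mul(7, w)) (Function('W')(w) = Add(3, Mul(w, 7)) = Add(3, Mul(7, w)))
Function('C')(E) = Mul(Rational(1, 3), E) (Function('C')(E) = Mul(-6, Mul(E, Pow(-18, -1))) = Mul(-6, Mul(E, Rational(-1, 18))) = Mul(-6, Mul(Rational(-1, 18), E)) = Mul(Rational(1, 3), E))
Function('R')(B, c) = Mul(Rational(4, 3), B) (Function('R')(B, c) = Add(Mul(Rational(1, 3), B), B) = Mul(Rational(4, 3), B))
Add(Function('R')(-232, 4), Mul(Add(42940, Function('W')(335)), Add(216731, -79698))) = Add(Mul(Rational(4, 3), -232), Mul(Add(42940, Add(3, Mul(7, 335))), Add(216731, -79698))) = Add(Rational(-928, 3), Mul(Add(42940, Add(3, 2345)), 137033)) = Add(Rational(-928, 3), Mul(Add(42940, 2348), 137033)) = Add(Rational(-928, 3), Mul(45288, 137033)) = Add(Rational(-928, 3), 6205950504) = Rational(18617850584, 3)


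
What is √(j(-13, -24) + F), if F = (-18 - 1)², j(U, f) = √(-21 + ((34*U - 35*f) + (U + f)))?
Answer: √(361 + 2*√85) ≈ 19.479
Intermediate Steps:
j(U, f) = √(-21 - 34*f + 35*U) (j(U, f) = √(-21 + ((-35*f + 34*U) + (U + f))) = √(-21 + (-34*f + 35*U)) = √(-21 - 34*f + 35*U))
F = 361 (F = (-19)² = 361)
√(j(-13, -24) + F) = √(√(-21 - 34*(-24) + 35*(-13)) + 361) = √(√(-21 + 816 - 455) + 361) = √(√340 + 361) = √(2*√85 + 361) = √(361 + 2*√85)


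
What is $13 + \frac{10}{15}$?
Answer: $\frac{41}{3} \approx 13.667$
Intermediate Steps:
$13 + \frac{10}{15} = 13 + 10 \cdot \frac{1}{15} = 13 + \frac{2}{3} = \frac{41}{3}$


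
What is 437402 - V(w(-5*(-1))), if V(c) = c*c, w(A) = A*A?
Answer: 436777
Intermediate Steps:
w(A) = A²
V(c) = c²
437402 - V(w(-5*(-1))) = 437402 - ((-5*(-1))²)² = 437402 - (5²)² = 437402 - 1*25² = 437402 - 1*625 = 437402 - 625 = 436777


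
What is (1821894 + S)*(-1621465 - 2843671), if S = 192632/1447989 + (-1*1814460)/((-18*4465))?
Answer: -10519132648820001244480/1293054177 ≈ -8.1351e+12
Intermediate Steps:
S = 29364443942/1293054177 (S = 192632*(1/1447989) - 1814460/(-80370) = 192632/1447989 - 1814460*(-1/80370) = 192632/1447989 + 60482/2679 = 29364443942/1293054177 ≈ 22.709)
(1821894 + S)*(-1621465 - 2843671) = (1821894 + 29364443942/1293054177)*(-1621465 - 2843671) = (2355837011195180/1293054177)*(-4465136) = -10519132648820001244480/1293054177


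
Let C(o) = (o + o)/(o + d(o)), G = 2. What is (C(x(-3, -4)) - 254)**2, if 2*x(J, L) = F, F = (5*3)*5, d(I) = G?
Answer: 396647056/6241 ≈ 63555.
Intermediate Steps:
d(I) = 2
F = 75 (F = 15*5 = 75)
x(J, L) = 75/2 (x(J, L) = (1/2)*75 = 75/2)
C(o) = 2*o/(2 + o) (C(o) = (o + o)/(o + 2) = (2*o)/(2 + o) = 2*o/(2 + o))
(C(x(-3, -4)) - 254)**2 = (2*(75/2)/(2 + 75/2) - 254)**2 = (2*(75/2)/(79/2) - 254)**2 = (2*(75/2)*(2/79) - 254)**2 = (150/79 - 254)**2 = (-19916/79)**2 = 396647056/6241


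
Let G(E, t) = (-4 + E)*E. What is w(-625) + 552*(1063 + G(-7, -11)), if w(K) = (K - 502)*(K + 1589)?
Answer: -457148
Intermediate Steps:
G(E, t) = E*(-4 + E)
w(K) = (-502 + K)*(1589 + K)
w(-625) + 552*(1063 + G(-7, -11)) = (-797678 + (-625)² + 1087*(-625)) + 552*(1063 - 7*(-4 - 7)) = (-797678 + 390625 - 679375) + 552*(1063 - 7*(-11)) = -1086428 + 552*(1063 + 77) = -1086428 + 552*1140 = -1086428 + 629280 = -457148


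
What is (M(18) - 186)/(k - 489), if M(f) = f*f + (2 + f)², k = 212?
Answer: -538/277 ≈ -1.9422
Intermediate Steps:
M(f) = f² + (2 + f)²
(M(18) - 186)/(k - 489) = ((18² + (2 + 18)²) - 186)/(212 - 489) = ((324 + 20²) - 186)/(-277) = ((324 + 400) - 186)*(-1/277) = (724 - 186)*(-1/277) = 538*(-1/277) = -538/277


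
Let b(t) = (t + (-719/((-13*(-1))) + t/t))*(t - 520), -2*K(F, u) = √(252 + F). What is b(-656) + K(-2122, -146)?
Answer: 10859184/13 - I*√1870/2 ≈ 8.3532e+5 - 21.622*I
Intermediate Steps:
K(F, u) = -√(252 + F)/2
b(t) = (-520 + t)*(-706/13 + t) (b(t) = (t + (-719/13 + 1))*(-520 + t) = (t - 706/13)*(-520 + t) = (-706/13 + t)*(-520 + t) = (-520 + t)*(-706/13 + t))
b(-656) + K(-2122, -146) = (28240 + (-656)² - 7466/13*(-656)) - √(252 - 2122)/2 = (28240 + 430336 + 4897696/13) - I*√1870/2 = 10859184/13 - I*√1870/2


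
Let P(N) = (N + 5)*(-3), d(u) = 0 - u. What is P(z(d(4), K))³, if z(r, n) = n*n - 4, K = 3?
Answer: -27000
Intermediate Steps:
d(u) = -u
z(r, n) = -4 + n² (z(r, n) = n² - 4 = -4 + n²)
P(N) = -15 - 3*N (P(N) = (5 + N)*(-3) = -15 - 3*N)
P(z(d(4), K))³ = (-15 - 3*(-4 + 3²))³ = (-15 - 3*(-4 + 9))³ = (-15 - 3*5)³ = (-15 - 15)³ = (-30)³ = -27000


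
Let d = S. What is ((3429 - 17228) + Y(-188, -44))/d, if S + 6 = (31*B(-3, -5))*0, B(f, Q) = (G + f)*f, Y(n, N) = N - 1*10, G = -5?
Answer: 13853/6 ≈ 2308.8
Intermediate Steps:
Y(n, N) = -10 + N (Y(n, N) = N - 10 = -10 + N)
B(f, Q) = f*(-5 + f) (B(f, Q) = (-5 + f)*f = f*(-5 + f))
S = -6 (S = -6 + (31*(-3*(-5 - 3)))*0 = -6 + (31*(-3*(-8)))*0 = -6 + (31*24)*0 = -6 + 744*0 = -6 + 0 = -6)
d = -6
((3429 - 17228) + Y(-188, -44))/d = ((3429 - 17228) + (-10 - 44))/(-6) = (-13799 - 54)*(-1/6) = -13853*(-1/6) = 13853/6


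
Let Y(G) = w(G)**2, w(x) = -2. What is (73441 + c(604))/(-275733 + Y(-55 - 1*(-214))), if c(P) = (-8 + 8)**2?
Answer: -73441/275729 ≈ -0.26635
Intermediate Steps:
c(P) = 0 (c(P) = 0**2 = 0)
Y(G) = 4 (Y(G) = (-2)**2 = 4)
(73441 + c(604))/(-275733 + Y(-55 - 1*(-214))) = (73441 + 0)/(-275733 + 4) = 73441/(-275729) = 73441*(-1/275729) = -73441/275729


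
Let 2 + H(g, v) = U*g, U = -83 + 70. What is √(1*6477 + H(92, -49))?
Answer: √5279 ≈ 72.657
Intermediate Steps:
U = -13
H(g, v) = -2 - 13*g
√(1*6477 + H(92, -49)) = √(1*6477 + (-2 - 13*92)) = √(6477 + (-2 - 1196)) = √(6477 - 1198) = √5279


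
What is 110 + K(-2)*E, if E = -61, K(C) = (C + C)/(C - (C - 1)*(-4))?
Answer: 648/7 ≈ 92.571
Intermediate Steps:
K(C) = 2*C/(-4 + 5*C) (K(C) = (2*C)/(C - (-1 + C)*(-4)) = (2*C)/(C + (1 - C)*(-4)) = (2*C)/(C + (-4 + 4*C)) = (2*C)/(-4 + 5*C) = 2*C/(-4 + 5*C))
110 + K(-2)*E = 110 + (2*(-2)/(-4 + 5*(-2)))*(-61) = 110 + (2*(-2)/(-4 - 10))*(-61) = 110 + (2*(-2)/(-14))*(-61) = 110 + (2*(-2)*(-1/14))*(-61) = 110 + (2/7)*(-61) = 110 - 122/7 = 648/7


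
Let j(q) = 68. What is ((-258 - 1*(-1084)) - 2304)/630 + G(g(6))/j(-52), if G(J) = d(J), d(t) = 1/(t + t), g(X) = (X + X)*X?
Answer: -89333/38080 ≈ -2.3459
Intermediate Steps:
g(X) = 2*X**2 (g(X) = (2*X)*X = 2*X**2)
d(t) = 1/(2*t)
G(J) = 1/(2*J)
((-258 - 1*(-1084)) - 2304)/630 + G(g(6))/j(-52) = ((-258 - 1*(-1084)) - 2304)/630 + (1/(2*((2*6**2))))/68 = ((-258 + 1084) - 2304)*(1/630) + (1/(2*((2*36))))*(1/68) = (826 - 2304)*(1/630) + ((1/2)/72)*(1/68) = -1478*1/630 + ((1/2)*(1/72))*(1/68) = -739/315 + (1/144)*(1/68) = -739/315 + 1/9792 = -89333/38080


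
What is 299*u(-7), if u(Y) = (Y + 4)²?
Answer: 2691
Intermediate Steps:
u(Y) = (4 + Y)²
299*u(-7) = 299*(4 - 7)² = 299*(-3)² = 299*9 = 2691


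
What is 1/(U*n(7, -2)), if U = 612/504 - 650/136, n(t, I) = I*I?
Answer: -119/1697 ≈ -0.070124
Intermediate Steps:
n(t, I) = I**2
U = -1697/476 (U = 612*(1/504) - 650*1/136 = 17/14 - 325/68 = -1697/476 ≈ -3.5651)
1/(U*n(7, -2)) = 1/(-1697/476*(-2)**2) = 1/(-1697/476*4) = 1/(-1697/119) = -119/1697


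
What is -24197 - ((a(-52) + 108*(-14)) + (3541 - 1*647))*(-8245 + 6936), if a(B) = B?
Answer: 1716773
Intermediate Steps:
-24197 - ((a(-52) + 108*(-14)) + (3541 - 1*647))*(-8245 + 6936) = -24197 - ((-52 + 108*(-14)) + (3541 - 1*647))*(-8245 + 6936) = -24197 - ((-52 - 1512) + (3541 - 647))*(-1309) = -24197 - (-1564 + 2894)*(-1309) = -24197 - 1330*(-1309) = -24197 - 1*(-1740970) = -24197 + 1740970 = 1716773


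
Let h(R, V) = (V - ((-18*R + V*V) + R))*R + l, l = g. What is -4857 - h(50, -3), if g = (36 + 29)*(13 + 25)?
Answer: -49227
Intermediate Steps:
g = 2470 (g = 65*38 = 2470)
l = 2470
h(R, V) = 2470 + R*(V - V² + 17*R) (h(R, V) = (V - ((-18*R + V*V) + R))*R + 2470 = (V - ((-18*R + V²) + R))*R + 2470 = (V - ((V² - 18*R) + R))*R + 2470 = (V - (V² - 17*R))*R + 2470 = (V + (-V² + 17*R))*R + 2470 = (V - V² + 17*R)*R + 2470 = R*(V - V² + 17*R) + 2470 = 2470 + R*(V - V² + 17*R))
-4857 - h(50, -3) = -4857 - (2470 + 17*50² + 50*(-3) - 1*50*(-3)²) = -4857 - (2470 + 17*2500 - 150 - 1*50*9) = -4857 - (2470 + 42500 - 150 - 450) = -4857 - 1*44370 = -4857 - 44370 = -49227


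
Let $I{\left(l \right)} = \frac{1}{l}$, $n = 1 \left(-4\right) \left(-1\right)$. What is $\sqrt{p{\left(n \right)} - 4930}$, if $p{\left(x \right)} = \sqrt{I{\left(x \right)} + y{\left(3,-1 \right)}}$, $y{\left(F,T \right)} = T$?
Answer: $\frac{\sqrt{-19720 + 2 i \sqrt{3}}}{2} \approx 0.006167 + 70.214 i$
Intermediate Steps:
$n = 4$ ($n = \left(-4\right) \left(-1\right) = 4$)
$p{\left(x \right)} = \sqrt{-1 + \frac{1}{x}}$ ($p{\left(x \right)} = \sqrt{\frac{1}{x} - 1} = \sqrt{-1 + \frac{1}{x}}$)
$\sqrt{p{\left(n \right)} - 4930} = \sqrt{\sqrt{\frac{1 - 4}{4}} - 4930} = \sqrt{\sqrt{\frac{1}{4} \left(-3\right)} - 4930} = \sqrt{\sqrt{- \frac{3}{4}} - 4930} = \sqrt{\frac{i \sqrt{3}}{2} - 4930} = \sqrt{-4930 + \frac{i \sqrt{3}}{2}}$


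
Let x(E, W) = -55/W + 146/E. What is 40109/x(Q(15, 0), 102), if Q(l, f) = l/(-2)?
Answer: -358870/179 ≈ -2004.9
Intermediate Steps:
Q(l, f) = -l/2 (Q(l, f) = l*(-1/2) = -l/2)
40109/x(Q(15, 0), 102) = 40109/(-55/102 + 146/((-1/2*15))) = 40109/(-55*1/102 + 146/(-15/2)) = 40109/(-55/102 + 146*(-2/15)) = 40109/(-55/102 - 292/15) = 40109/(-3401/170) = 40109*(-170/3401) = -358870/179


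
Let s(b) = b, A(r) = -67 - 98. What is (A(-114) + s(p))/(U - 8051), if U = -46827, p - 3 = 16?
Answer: 73/27439 ≈ 0.0026604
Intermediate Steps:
A(r) = -165
p = 19 (p = 3 + 16 = 19)
(A(-114) + s(p))/(U - 8051) = (-165 + 19)/(-46827 - 8051) = -146/(-54878) = -146*(-1/54878) = 73/27439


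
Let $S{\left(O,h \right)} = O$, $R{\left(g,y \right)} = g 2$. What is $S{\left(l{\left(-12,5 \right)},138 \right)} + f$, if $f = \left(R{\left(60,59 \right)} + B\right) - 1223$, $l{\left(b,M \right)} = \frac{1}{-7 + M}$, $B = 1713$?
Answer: $\frac{1219}{2} \approx 609.5$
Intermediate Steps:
$R{\left(g,y \right)} = 2 g$
$f = 610$ ($f = \left(2 \cdot 60 + 1713\right) - 1223 = \left(120 + 1713\right) - 1223 = 1833 - 1223 = 610$)
$S{\left(l{\left(-12,5 \right)},138 \right)} + f = \frac{1}{-7 + 5} + 610 = \frac{1}{-2} + 610 = - \frac{1}{2} + 610 = \frac{1219}{2}$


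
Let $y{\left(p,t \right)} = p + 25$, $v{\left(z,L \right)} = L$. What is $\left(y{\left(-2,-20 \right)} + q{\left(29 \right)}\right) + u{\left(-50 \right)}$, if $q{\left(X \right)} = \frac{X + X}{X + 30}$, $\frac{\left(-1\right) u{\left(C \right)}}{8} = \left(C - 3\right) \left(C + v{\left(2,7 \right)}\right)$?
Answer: $- \frac{1074273}{59} \approx -18208.0$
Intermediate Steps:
$y{\left(p,t \right)} = 25 + p$
$u{\left(C \right)} = - 8 \left(-3 + C\right) \left(7 + C\right)$ ($u{\left(C \right)} = - 8 \left(C - 3\right) \left(C + 7\right) = - 8 \left(-3 + C\right) \left(7 + C\right)$)
$q{\left(X \right)} = \frac{2 X}{30 + X}$
$\left(y{\left(-2,-20 \right)} + q{\left(29 \right)}\right) + u{\left(-50 \right)} = \left(\left(25 - 2\right) + 2 \cdot 29 \frac{1}{30 + 29}\right) - \left(-1768 + 20000\right) = \left(23 + 2 \cdot 29 \cdot \frac{1}{59}\right) + \left(168 + 1600 - 20000\right) = \left(23 + \frac{58}{59}\right) - 18232 = \frac{1415}{59} - 18232 = - \frac{1074273}{59}$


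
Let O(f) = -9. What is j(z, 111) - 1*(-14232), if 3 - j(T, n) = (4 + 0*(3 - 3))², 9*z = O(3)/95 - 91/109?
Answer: 14219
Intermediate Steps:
z = -9626/93195 (z = (-9/95 - 91/109)/9 = (⅑)*(-9626/10355) = -9626/93195 ≈ -0.10329)
j(T, n) = -13 (j(T, n) = 3 - (4 + 0*(3 - 3))² = 3 - (4 + 0*0)² = 3 - (4 + 0)² = 3 - 1*4² = 3 - 1*16 = 3 - 16 = -13)
j(z, 111) - 1*(-14232) = -13 - 1*(-14232) = -13 + 14232 = 14219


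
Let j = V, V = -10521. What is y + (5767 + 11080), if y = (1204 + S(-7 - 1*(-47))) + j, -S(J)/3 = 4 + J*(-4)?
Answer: 7998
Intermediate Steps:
j = -10521
S(J) = -12 + 12*J (S(J) = -3*(4 + J*(-4)) = -3*(4 - 4*J) = -12 + 12*J)
y = -8849 (y = (1204 + (-12 + 12*(-7 - 1*(-47)))) - 10521 = (1204 + (-12 + 12*(-7 + 47))) - 10521 = (1204 + (-12 + 12*40)) - 10521 = (1204 + (-12 + 480)) - 10521 = (1204 + 468) - 10521 = 1672 - 10521 = -8849)
y + (5767 + 11080) = -8849 + (5767 + 11080) = -8849 + 16847 = 7998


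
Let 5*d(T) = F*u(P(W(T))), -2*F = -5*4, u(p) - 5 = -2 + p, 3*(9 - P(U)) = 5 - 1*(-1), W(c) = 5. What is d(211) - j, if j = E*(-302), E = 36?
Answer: 10892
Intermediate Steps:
P(U) = 7 (P(U) = 9 - (5 - 1*(-1))/3 = 9 - (5 + 1)/3 = 9 - ⅓*6 = 9 - 2 = 7)
u(p) = 3 + p (u(p) = 5 + (-2 + p) = 3 + p)
F = 10 (F = -(-5)*4/2 = -½*(-20) = 10)
j = -10872 (j = 36*(-302) = -10872)
d(T) = 20 (d(T) = (10*(3 + 7))/5 = (10*10)/5 = (⅕)*100 = 20)
d(211) - j = 20 - 1*(-10872) = 20 + 10872 = 10892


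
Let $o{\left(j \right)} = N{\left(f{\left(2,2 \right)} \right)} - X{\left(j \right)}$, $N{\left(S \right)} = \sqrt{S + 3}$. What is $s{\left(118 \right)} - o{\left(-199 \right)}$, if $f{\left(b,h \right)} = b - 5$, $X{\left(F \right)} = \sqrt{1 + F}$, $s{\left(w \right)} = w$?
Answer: $118 + 3 i \sqrt{22} \approx 118.0 + 14.071 i$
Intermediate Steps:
$f{\left(b,h \right)} = -5 + b$
$N{\left(S \right)} = \sqrt{3 + S}$
$o{\left(j \right)} = - \sqrt{1 + j}$ ($o{\left(j \right)} = \sqrt{3 + \left(-5 + 2\right)} - \sqrt{1 + j} = \sqrt{3 - 3} - \sqrt{1 + j} = \sqrt{0} - \sqrt{1 + j} = 0 - \sqrt{1 + j} = - \sqrt{1 + j}$)
$s{\left(118 \right)} - o{\left(-199 \right)} = 118 - - \sqrt{1 - 199} = 118 - - \sqrt{-198} = 118 - - 3 i \sqrt{22} = 118 + 3 i \sqrt{22}$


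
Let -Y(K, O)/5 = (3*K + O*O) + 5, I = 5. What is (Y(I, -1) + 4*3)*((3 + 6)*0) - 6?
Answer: -6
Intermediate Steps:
Y(K, O) = -25 - 15*K - 5*O² (Y(K, O) = -5*((3*K + O*O) + 5) = -5*((3*K + O²) + 5) = -5*((O² + 3*K) + 5) = -5*(5 + O² + 3*K) = -25 - 15*K - 5*O²)
(Y(I, -1) + 4*3)*((3 + 6)*0) - 6 = ((-25 - 15*5 - 5*(-1)²) + 4*3)*((3 + 6)*0) - 6 = ((-25 - 75 - 5*1) + 12)*(9*0) - 6 = ((-25 - 75 - 5) + 12)*0 - 6 = (-105 + 12)*0 - 6 = -93*0 - 6 = 0 - 6 = -6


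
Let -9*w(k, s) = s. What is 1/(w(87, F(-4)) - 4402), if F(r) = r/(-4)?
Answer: -9/39619 ≈ -0.00022716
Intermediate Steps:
F(r) = -r/4 (F(r) = r*(-1/4) = -r/4)
w(k, s) = -s/9
1/(w(87, F(-4)) - 4402) = 1/(-(-1)*(-4)/36 - 4402) = 1/(-1/9*1 - 4402) = 1/(-1/9 - 4402) = 1/(-39619/9) = -9/39619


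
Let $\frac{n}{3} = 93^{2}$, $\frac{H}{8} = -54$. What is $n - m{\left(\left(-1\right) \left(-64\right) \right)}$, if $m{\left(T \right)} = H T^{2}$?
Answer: $1795419$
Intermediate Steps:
$H = -432$ ($H = 8 \left(-54\right) = -432$)
$m{\left(T \right)} = - 432 T^{2}$
$n = 25947$ ($n = 3 \cdot 93^{2} = 3 \cdot 8649 = 25947$)
$n - m{\left(\left(-1\right) \left(-64\right) \right)} = 25947 - - 432 \left(\left(-1\right) \left(-64\right)\right)^{2} = 25947 - - 432 \cdot 64^{2} = 25947 - \left(-432\right) 4096 = 25947 - -1769472 = 25947 + 1769472 = 1795419$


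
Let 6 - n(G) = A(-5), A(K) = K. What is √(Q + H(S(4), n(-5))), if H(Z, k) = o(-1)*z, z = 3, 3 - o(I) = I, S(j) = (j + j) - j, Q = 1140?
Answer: 24*√2 ≈ 33.941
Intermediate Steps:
S(j) = j (S(j) = 2*j - j = j)
n(G) = 11 (n(G) = 6 - 1*(-5) = 6 + 5 = 11)
o(I) = 3 - I
H(Z, k) = 12 (H(Z, k) = (3 - 1*(-1))*3 = (3 + 1)*3 = 4*3 = 12)
√(Q + H(S(4), n(-5))) = √(1140 + 12) = √1152 = 24*√2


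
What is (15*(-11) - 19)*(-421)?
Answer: 77464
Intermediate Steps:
(15*(-11) - 19)*(-421) = (-165 - 19)*(-421) = -184*(-421) = 77464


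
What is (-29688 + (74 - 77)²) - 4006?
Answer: -33685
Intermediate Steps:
(-29688 + (74 - 77)²) - 4006 = (-29688 + (-3)²) - 4006 = (-29688 + 9) - 4006 = -29679 - 4006 = -33685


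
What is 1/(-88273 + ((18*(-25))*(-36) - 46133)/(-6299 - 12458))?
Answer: -18757/1655706728 ≈ -1.1329e-5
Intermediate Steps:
1/(-88273 + ((18*(-25))*(-36) - 46133)/(-6299 - 12458)) = 1/(-88273 + (-450*(-36) - 46133)/(-18757)) = 1/(-88273 + (16200 - 46133)*(-1/18757)) = 1/(-88273 - 29933*(-1/18757)) = 1/(-88273 + 29933/18757) = 1/(-1655706728/18757) = -18757/1655706728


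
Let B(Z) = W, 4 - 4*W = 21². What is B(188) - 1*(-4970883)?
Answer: 19883095/4 ≈ 4.9708e+6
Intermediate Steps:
W = -437/4 (W = 1 - ¼*21² = 1 - ¼*441 = 1 - 441/4 = -437/4 ≈ -109.25)
B(Z) = -437/4
B(188) - 1*(-4970883) = -437/4 - 1*(-4970883) = -437/4 + 4970883 = 19883095/4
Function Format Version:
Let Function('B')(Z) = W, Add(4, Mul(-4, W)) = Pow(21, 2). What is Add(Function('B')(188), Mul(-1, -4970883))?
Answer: Rational(19883095, 4) ≈ 4.9708e+6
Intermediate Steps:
W = Rational(-437, 4) (W = Add(1, Mul(Rational(-1, 4), Pow(21, 2))) = Add(1, Mul(Rational(-1, 4), 441)) = Add(1, Rational(-441, 4)) = Rational(-437, 4) ≈ -109.25)
Function('B')(Z) = Rational(-437, 4)
Add(Function('B')(188), Mul(-1, -4970883)) = Add(Rational(-437, 4), Mul(-1, -4970883)) = Add(Rational(-437, 4), 4970883) = Rational(19883095, 4)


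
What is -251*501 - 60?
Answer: -125811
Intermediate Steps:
-251*501 - 60 = -125751 - 60 = -125811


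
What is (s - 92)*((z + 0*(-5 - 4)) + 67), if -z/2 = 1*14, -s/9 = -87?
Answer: 26949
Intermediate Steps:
s = 783 (s = -9*(-87) = 783)
z = -28 (z = -2*14 = -28)
(s - 92)*((z + 0*(-5 - 4)) + 67) = (783 - 92)*((-28 + 0*(-5 - 4)) + 67) = 691*((-28 + 0*(-9)) + 67) = 691*((-28 + 0) + 67) = 691*(-28 + 67) = 691*39 = 26949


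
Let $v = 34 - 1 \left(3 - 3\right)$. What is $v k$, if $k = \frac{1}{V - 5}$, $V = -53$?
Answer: $- \frac{17}{29} \approx -0.58621$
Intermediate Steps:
$k = - \frac{1}{58}$ ($k = \frac{1}{-53 - 5} = \frac{1}{-58} = - \frac{1}{58} \approx -0.017241$)
$v = 34$ ($v = 34 - 1 \cdot 0 = 34 - 0 = 34 + 0 = 34$)
$v k = 34 \left(- \frac{1}{58}\right) = - \frac{17}{29}$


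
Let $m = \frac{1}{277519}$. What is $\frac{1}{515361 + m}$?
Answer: $\frac{277519}{143022469360} \approx 1.9404 \cdot 10^{-6}$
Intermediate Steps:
$m = \frac{1}{277519} \approx 3.6034 \cdot 10^{-6}$
$\frac{1}{515361 + m} = \frac{1}{515361 + \frac{1}{277519}} = \frac{1}{\frac{143022469360}{277519}} = \frac{277519}{143022469360}$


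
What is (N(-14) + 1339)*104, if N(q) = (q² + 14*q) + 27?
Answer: 142064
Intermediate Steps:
N(q) = 27 + q² + 14*q
(N(-14) + 1339)*104 = ((27 + (-14)² + 14*(-14)) + 1339)*104 = ((27 + 196 - 196) + 1339)*104 = (27 + 1339)*104 = 1366*104 = 142064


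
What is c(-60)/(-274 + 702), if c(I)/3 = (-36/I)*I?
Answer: -27/107 ≈ -0.25234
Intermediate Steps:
c(I) = -108 (c(I) = 3*((-36/I)*I) = 3*(-36) = -108)
c(-60)/(-274 + 702) = -108/(-274 + 702) = -108/428 = (1/428)*(-108) = -27/107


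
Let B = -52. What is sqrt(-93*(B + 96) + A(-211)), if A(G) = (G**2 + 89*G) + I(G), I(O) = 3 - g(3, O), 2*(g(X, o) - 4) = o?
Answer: sqrt(87018)/2 ≈ 147.49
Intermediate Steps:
g(X, o) = 4 + o/2
I(O) = -1 - O/2 (I(O) = 3 - (4 + O/2) = 3 + (-4 - O/2) = -1 - O/2)
A(G) = -1 + G**2 + 177*G/2 (A(G) = (G**2 + 89*G) + (-1 - G/2) = -1 + G**2 + 177*G/2)
sqrt(-93*(B + 96) + A(-211)) = sqrt(-93*(-52 + 96) + (-1 + (-211)**2 + (177/2)*(-211))) = sqrt(-93*44 + (-1 + 44521 - 37347/2)) = sqrt(-4092 + 51693/2) = sqrt(43509/2) = sqrt(87018)/2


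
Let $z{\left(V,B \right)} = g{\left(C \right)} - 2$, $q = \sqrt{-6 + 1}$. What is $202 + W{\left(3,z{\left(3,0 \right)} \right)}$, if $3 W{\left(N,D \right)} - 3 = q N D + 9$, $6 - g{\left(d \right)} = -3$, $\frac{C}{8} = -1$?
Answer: $206 + 7 i \sqrt{5} \approx 206.0 + 15.652 i$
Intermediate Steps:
$C = -8$ ($C = 8 \left(-1\right) = -8$)
$g{\left(d \right)} = 9$ ($g{\left(d \right)} = 6 - -3 = 6 + 3 = 9$)
$q = i \sqrt{5}$ ($q = \sqrt{-5} = i \sqrt{5} \approx 2.2361 i$)
$z{\left(V,B \right)} = 7$ ($z{\left(V,B \right)} = 9 - 2 = 7$)
$W{\left(N,D \right)} = 4 + \frac{i D N \sqrt{5}}{3}$ ($W{\left(N,D \right)} = 1 + \frac{i \sqrt{5} N D + 9}{3} = 1 + \frac{i N \sqrt{5} D + 9}{3} = 1 + \frac{i D N \sqrt{5} + 9}{3} = 1 + \frac{9 + i D N \sqrt{5}}{3} = 1 + \left(3 + \frac{i D N \sqrt{5}}{3}\right) = 4 + \frac{i D N \sqrt{5}}{3}$)
$202 + W{\left(3,z{\left(3,0 \right)} \right)} = 202 + \left(4 + \frac{1}{3} i 7 \cdot 3 \sqrt{5}\right) = 202 + \left(4 + 7 i \sqrt{5}\right) = 206 + 7 i \sqrt{5}$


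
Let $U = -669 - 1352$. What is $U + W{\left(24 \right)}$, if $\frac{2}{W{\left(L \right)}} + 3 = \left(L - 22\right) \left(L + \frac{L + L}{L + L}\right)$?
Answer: $- \frac{94985}{47} \approx -2021.0$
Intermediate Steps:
$U = -2021$
$W{\left(L \right)} = \frac{2}{-3 + \left(1 + L\right) \left(-22 + L\right)}$ ($W{\left(L \right)} = \frac{2}{-3 + \left(L - 22\right) \left(L + \frac{L + L}{L + L}\right)} = \frac{2}{-3 + \left(-22 + L\right) \left(L + \frac{2 L}{2 L}\right)} = \frac{2}{-3 + \left(-22 + L\right) \left(L + 2 L \frac{1}{2 L}\right)} = \frac{2}{-3 + \left(-22 + L\right) \left(L + 1\right)} = \frac{2}{-3 + \left(-22 + L\right) \left(1 + L\right)} = \frac{2}{-3 + \left(1 + L\right) \left(-22 + L\right)}$)
$U + W{\left(24 \right)} = -2021 + \frac{2}{-25 + 24^{2} - 504} = -2021 + \frac{2}{-25 + 576 - 504} = -2021 + \frac{2}{47} = - \frac{94985}{47}$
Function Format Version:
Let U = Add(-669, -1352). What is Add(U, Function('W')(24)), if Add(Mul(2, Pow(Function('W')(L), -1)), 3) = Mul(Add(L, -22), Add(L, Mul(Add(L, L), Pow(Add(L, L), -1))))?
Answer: Rational(-94985, 47) ≈ -2021.0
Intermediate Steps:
U = -2021
Function('W')(L) = Mul(2, Pow(Add(-3, Mul(Add(1, L), Add(-22, L))), -1)) (Function('W')(L) = Mul(2, Pow(Add(-3, Mul(Add(L, -22), Add(L, Mul(Add(L, L), Pow(Add(L, L), -1))))), -1)) = Mul(2, Pow(Add(-3, Mul(Add(-22, L), Add(L, Mul(Mul(2, L), Pow(Mul(2, L), -1))))), -1)) = Mul(2, Pow(Add(-3, Mul(Add(-22, L), Add(L, Mul(Mul(2, L), Mul(Rational(1, 2), Pow(L, -1)))))), -1)) = Mul(2, Pow(Add(-3, Mul(Add(-22, L), Add(L, 1))), -1)) = Mul(2, Pow(Add(-3, Mul(Add(-22, L), Add(1, L))), -1)) = Mul(2, Pow(Add(-3, Mul(Add(1, L), Add(-22, L))), -1)))
Add(U, Function('W')(24)) = Add(-2021, Mul(2, Pow(Add(-25, Pow(24, 2), Mul(-21, 24)), -1))) = Add(-2021, Mul(2, Pow(Add(-25, 576, -504), -1))) = Add(-2021, Mul(2, Pow(47, -1))) = Add(-2021, Mul(2, Rational(1, 47))) = Add(-2021, Rational(2, 47)) = Rational(-94985, 47)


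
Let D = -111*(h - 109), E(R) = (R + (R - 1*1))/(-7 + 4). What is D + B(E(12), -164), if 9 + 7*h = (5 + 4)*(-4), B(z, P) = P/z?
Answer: 2066268/161 ≈ 12834.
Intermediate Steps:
E(R) = ⅓ - 2*R/3 (E(R) = (R + (R - 1))/(-3) = (R + (-1 + R))*(-⅓) = (-1 + 2*R)*(-⅓) = ⅓ - 2*R/3)
h = -45/7 (h = -9/7 + ((5 + 4)*(-4))/7 = -9/7 + (9*(-4))/7 = -9/7 + (⅐)*(-36) = -9/7 - 36/7 = -45/7 ≈ -6.4286)
D = 89688/7 (D = -111*(-45/7 - 109) = -111*(-808/7) = 89688/7 ≈ 12813.)
D + B(E(12), -164) = 89688/7 - 164/(⅓ - ⅔*12) = 89688/7 - 164/(⅓ - 8) = 89688/7 - 164/(-23/3) = 89688/7 - 164*(-3/23) = 89688/7 + 492/23 = 2066268/161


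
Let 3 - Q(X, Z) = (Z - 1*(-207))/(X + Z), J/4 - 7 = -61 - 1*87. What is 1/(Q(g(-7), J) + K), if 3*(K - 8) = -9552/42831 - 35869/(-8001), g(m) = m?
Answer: 65225488167/769321410301 ≈ 0.084783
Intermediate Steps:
K = 1076051059/114230277 (K = 8 + (-9552/42831 - 35869/(-8001))/3 = 8 + (-9552*1/42831 - 35869*(-1/8001))/3 = 8 + (-3184/14277 + 35869/8001)/3 = 8 + (⅓)*(162208843/38076759) = 8 + 162208843/114230277 = 1076051059/114230277 ≈ 9.4200)
J = -564 (J = 28 + 4*(-61 - 1*87) = 28 + 4*(-61 - 87) = 28 + 4*(-148) = 28 - 592 = -564)
Q(X, Z) = 3 - (207 + Z)/(X + Z) (Q(X, Z) = 3 - (Z - 1*(-207))/(X + Z) = 3 - (Z + 207)/(X + Z) = 3 - (207 + Z)/(X + Z))
1/(Q(g(-7), J) + K) = 1/((-207 + 2*(-564) + 3*(-7))/(-7 - 564) + 1076051059/114230277) = 1/((-207 - 1128 - 21)/(-571) + 1076051059/114230277) = 1/(-1/571*(-1356) + 1076051059/114230277) = 1/(1356/571 + 1076051059/114230277) = 1/(769321410301/65225488167) = 65225488167/769321410301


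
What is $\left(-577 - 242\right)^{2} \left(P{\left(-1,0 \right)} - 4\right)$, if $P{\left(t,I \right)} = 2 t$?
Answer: $-4024566$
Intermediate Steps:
$\left(-577 - 242\right)^{2} \left(P{\left(-1,0 \right)} - 4\right) = \left(-577 - 242\right)^{2} \left(2 \left(-1\right) - 4\right) = \left(-819\right)^{2} \left(-2 - 4\right) = 670761 \left(-6\right) = -4024566$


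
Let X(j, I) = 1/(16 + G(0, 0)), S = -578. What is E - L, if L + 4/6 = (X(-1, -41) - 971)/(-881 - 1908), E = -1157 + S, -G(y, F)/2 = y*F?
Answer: -232225277/133872 ≈ -1734.7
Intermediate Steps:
G(y, F) = -2*F*y (G(y, F) = -2*y*F = -2*F*y)
E = -1735 (E = -1157 - 578 = -1735)
X(j, I) = 1/16 (X(j, I) = 1/(16 - 2*0*0) = 1/(16 + 0) = 1/16)
L = -42643/133872 (L = -⅔ + (1/16 - 971)/(-881 - 1908) = -⅔ - 15535/16/(-2789) = -⅔ - 15535/16*(-1/2789) = -⅔ + 15535/44624 = -42643/133872 ≈ -0.31854)
E - L = -1735 - 1*(-42643/133872) = -1735 + 42643/133872 = -232225277/133872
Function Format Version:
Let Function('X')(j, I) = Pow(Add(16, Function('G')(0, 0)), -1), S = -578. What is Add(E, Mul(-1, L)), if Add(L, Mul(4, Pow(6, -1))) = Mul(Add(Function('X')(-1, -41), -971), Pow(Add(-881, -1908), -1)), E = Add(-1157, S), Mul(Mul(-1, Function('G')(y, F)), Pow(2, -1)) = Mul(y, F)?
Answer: Rational(-232225277, 133872) ≈ -1734.7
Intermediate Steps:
Function('G')(y, F) = Mul(-2, F, y) (Function('G')(y, F) = Mul(-2, Mul(y, F)) = Mul(-2, Mul(F, y)) = Mul(-2, F, y))
E = -1735 (E = Add(-1157, -578) = -1735)
Function('X')(j, I) = Rational(1, 16) (Function('X')(j, I) = Pow(Add(16, Mul(-2, 0, 0)), -1) = Pow(Add(16, 0), -1) = Pow(16, -1) = Rational(1, 16))
L = Rational(-42643, 133872) (L = Add(Rational(-2, 3), Mul(Add(Rational(1, 16), -971), Pow(Add(-881, -1908), -1))) = Add(Rational(-2, 3), Mul(Rational(-15535, 16), Pow(-2789, -1))) = Add(Rational(-2, 3), Mul(Rational(-15535, 16), Rational(-1, 2789))) = Add(Rational(-2, 3), Rational(15535, 44624)) = Rational(-42643, 133872) ≈ -0.31854)
Add(E, Mul(-1, L)) = Add(-1735, Mul(-1, Rational(-42643, 133872))) = Add(-1735, Rational(42643, 133872)) = Rational(-232225277, 133872)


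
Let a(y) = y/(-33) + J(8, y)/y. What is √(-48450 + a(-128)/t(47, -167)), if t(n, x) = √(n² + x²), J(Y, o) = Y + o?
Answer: √(-764745481291651200 + 2525794062*√30098)/3972936 ≈ 220.11*I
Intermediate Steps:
a(y) = -y/33 + (8 + y)/y (a(y) = y/(-33) + (8 + y)/y = y*(-1/33) + (8 + y)/y = -y/33 + (8 + y)/y)
√(-48450 + a(-128)/t(47, -167)) = √(-48450 + (1 + 8/(-128) - 1/33*(-128))/(√(47² + (-167)²))) = √(-48450 + (1 + 8*(-1/128) + 128/33)/(√(2209 + 27889))) = √(-48450 + (1 - 1/16 + 128/33)/(√30098)) = √(-48450 + 2543*(√30098/30098)/528) = √(-48450 + 2543*√30098/15891744)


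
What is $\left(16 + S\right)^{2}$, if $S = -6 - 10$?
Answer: $0$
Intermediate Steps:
$S = -16$ ($S = -6 - 10 = -16$)
$\left(16 + S\right)^{2} = \left(16 - 16\right)^{2} = 0^{2} = 0$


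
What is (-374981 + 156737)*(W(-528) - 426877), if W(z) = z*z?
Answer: 32320408692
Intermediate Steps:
W(z) = z**2
(-374981 + 156737)*(W(-528) - 426877) = (-374981 + 156737)*((-528)**2 - 426877) = -218244*(278784 - 426877) = -218244*(-148093) = 32320408692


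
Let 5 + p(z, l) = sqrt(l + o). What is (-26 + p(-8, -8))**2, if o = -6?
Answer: (31 - I*sqrt(14))**2 ≈ 947.0 - 231.98*I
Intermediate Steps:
p(z, l) = -5 + sqrt(-6 + l) (p(z, l) = -5 + sqrt(l - 6) = -5 + sqrt(-6 + l))
(-26 + p(-8, -8))**2 = (-26 + (-5 + sqrt(-6 - 8)))**2 = (-26 + (-5 + sqrt(-14)))**2 = (-26 + (-5 + I*sqrt(14)))**2 = (-31 + I*sqrt(14))**2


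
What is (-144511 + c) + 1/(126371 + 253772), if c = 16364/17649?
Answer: -969538860015676/6709143807 ≈ -1.4451e+5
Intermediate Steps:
c = 16364/17649 (c = 16364*(1/17649) = 16364/17649 ≈ 0.92719)
(-144511 + c) + 1/(126371 + 253772) = (-144511 + 16364/17649) + 1/(126371 + 253772) = -2550458275/17649 + 1/380143 = -969538860015676/6709143807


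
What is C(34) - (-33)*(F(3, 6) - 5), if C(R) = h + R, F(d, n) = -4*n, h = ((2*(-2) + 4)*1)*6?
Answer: -923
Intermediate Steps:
h = 0 (h = ((-4 + 4)*1)*6 = (0*1)*6 = 0*6 = 0)
C(R) = R (C(R) = 0 + R = R)
C(34) - (-33)*(F(3, 6) - 5) = 34 - (-33)*(-4*6 - 5) = 34 - (-33)*(-24 - 5) = 34 - (-33)*(-29) = 34 - 1*957 = 34 - 957 = -923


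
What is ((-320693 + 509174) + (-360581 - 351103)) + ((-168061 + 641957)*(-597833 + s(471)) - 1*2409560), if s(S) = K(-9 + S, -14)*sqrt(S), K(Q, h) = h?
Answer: -283313600131 - 6634544*sqrt(471) ≈ -2.8346e+11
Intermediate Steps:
s(S) = -14*sqrt(S)
((-320693 + 509174) + (-360581 - 351103)) + ((-168061 + 641957)*(-597833 + s(471)) - 1*2409560) = ((-320693 + 509174) + (-360581 - 351103)) + ((-168061 + 641957)*(-597833 - 14*sqrt(471)) - 1*2409560) = (188481 - 711684) + (473896*(-597833 - 14*sqrt(471)) - 2409560) = -523203 + ((-283310667368 - 6634544*sqrt(471)) - 2409560) = -523203 + (-283313076928 - 6634544*sqrt(471)) = -283313600131 - 6634544*sqrt(471)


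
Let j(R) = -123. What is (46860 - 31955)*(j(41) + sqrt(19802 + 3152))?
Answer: -1833315 + 14905*sqrt(22954) ≈ 4.2488e+5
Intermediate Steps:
(46860 - 31955)*(j(41) + sqrt(19802 + 3152)) = (46860 - 31955)*(-123 + sqrt(19802 + 3152)) = 14905*(-123 + sqrt(22954)) = -1833315 + 14905*sqrt(22954)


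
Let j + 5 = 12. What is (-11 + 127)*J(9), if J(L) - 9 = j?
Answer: 1856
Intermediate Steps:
j = 7 (j = -5 + 12 = 7)
J(L) = 16 (J(L) = 9 + 7 = 16)
(-11 + 127)*J(9) = (-11 + 127)*16 = 116*16 = 1856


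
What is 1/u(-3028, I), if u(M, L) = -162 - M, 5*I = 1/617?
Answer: 1/2866 ≈ 0.00034892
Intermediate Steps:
I = 1/3085 (I = (⅕)/617 = (⅕)*(1/617) = 1/3085 ≈ 0.00032415)
1/u(-3028, I) = 1/(-162 - 1*(-3028)) = 1/(-162 + 3028) = 1/2866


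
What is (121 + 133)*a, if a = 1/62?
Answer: 127/31 ≈ 4.0968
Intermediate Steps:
a = 1/62 ≈ 0.016129
(121 + 133)*a = (121 + 133)*(1/62) = 254*(1/62) = 127/31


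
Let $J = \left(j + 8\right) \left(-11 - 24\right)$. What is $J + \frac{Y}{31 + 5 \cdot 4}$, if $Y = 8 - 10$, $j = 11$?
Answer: $- \frac{33917}{51} \approx -665.04$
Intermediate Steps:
$J = -665$ ($J = \left(11 + 8\right) \left(-11 - 24\right) = 19 \left(-35\right) = -665$)
$Y = -2$ ($Y = 8 - 10 = -2$)
$J + \frac{Y}{31 + 5 \cdot 4} = -665 + \frac{1}{31 + 5 \cdot 4} \left(-2\right) = -665 + \frac{1}{31 + 20} \left(-2\right) = -665 + \frac{1}{51} \left(-2\right) = -665 - \frac{2}{51} = - \frac{33917}{51}$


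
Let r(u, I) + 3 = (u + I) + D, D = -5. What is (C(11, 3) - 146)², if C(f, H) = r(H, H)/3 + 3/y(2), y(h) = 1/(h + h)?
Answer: 163216/9 ≈ 18135.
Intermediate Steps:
y(h) = 1/(2*h)
r(u, I) = -8 + I + u (r(u, I) = -3 + ((u + I) - 5) = -3 + ((I + u) - 5) = -3 + (-5 + I + u) = -8 + I + u)
C(f, H) = 28/3 + 2*H/3 (C(f, H) = (-8 + H + H)/3 + 3/(((½)/2)) = (-8 + 2*H)*(⅓) + 3/(((½)*(½))) = (-8/3 + 2*H/3) + 3/(¼) = (-8/3 + 2*H/3) + 3*4 = (-8/3 + 2*H/3) + 12 = 28/3 + 2*H/3)
(C(11, 3) - 146)² = ((28/3 + (⅔)*3) - 146)² = ((28/3 + 2) - 146)² = (34/3 - 146)² = (-404/3)² = 163216/9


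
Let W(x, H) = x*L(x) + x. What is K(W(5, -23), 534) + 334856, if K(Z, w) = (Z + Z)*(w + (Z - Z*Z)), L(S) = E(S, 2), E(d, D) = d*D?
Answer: 66896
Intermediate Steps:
E(d, D) = D*d
L(S) = 2*S
W(x, H) = x + 2*x² (W(x, H) = x*(2*x) + x = 2*x² + x = x + 2*x²)
K(Z, w) = 2*Z*(Z + w - Z²) (K(Z, w) = (2*Z)*(w + (Z - Z²)) = (2*Z)*(Z + w - Z²) = 2*Z*(Z + w - Z²))
K(W(5, -23), 534) + 334856 = 2*(5*(1 + 2*5))*(5*(1 + 2*5) + 534 - (5*(1 + 2*5))²) + 334856 = 2*(5*(1 + 10))*(5*(1 + 10) + 534 - (5*(1 + 10))²) + 334856 = 2*(5*11)*(5*11 + 534 - (5*11)²) + 334856 = 2*55*(55 + 534 - 1*55²) + 334856 = 2*55*(55 + 534 - 1*3025) + 334856 = 2*55*(55 + 534 - 3025) + 334856 = 2*55*(-2436) + 334856 = -267960 + 334856 = 66896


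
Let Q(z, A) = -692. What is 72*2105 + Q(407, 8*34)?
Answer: 150868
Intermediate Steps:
72*2105 + Q(407, 8*34) = 72*2105 - 692 = 151560 - 692 = 150868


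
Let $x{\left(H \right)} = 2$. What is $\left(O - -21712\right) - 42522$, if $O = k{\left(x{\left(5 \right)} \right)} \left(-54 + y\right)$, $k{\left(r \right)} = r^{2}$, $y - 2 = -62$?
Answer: $-21266$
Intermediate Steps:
$y = -60$ ($y = 2 - 62 = -60$)
$O = -456$ ($O = 2^{2} \left(-54 - 60\right) = 4 \left(-114\right) = -456$)
$\left(O - -21712\right) - 42522 = \left(-456 - -21712\right) - 42522 = \left(-456 + 21712\right) - 42522 = 21256 - 42522 = -21266$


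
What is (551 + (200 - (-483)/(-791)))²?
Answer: 7190022436/12769 ≈ 5.6308e+5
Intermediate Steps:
(551 + (200 - (-483)/(-791)))² = (551 + (200 - (-483)*(-1)/791))² = (551 + (200 - 1*69/113))² = (551 + (200 - 69/113))² = (551 + 22531/113)² = (84794/113)² = 7190022436/12769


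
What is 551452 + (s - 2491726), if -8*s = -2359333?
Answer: -13162859/8 ≈ -1.6454e+6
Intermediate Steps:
s = 2359333/8 (s = -⅛*(-2359333) = 2359333/8 ≈ 2.9492e+5)
551452 + (s - 2491726) = 551452 + (2359333/8 - 2491726) = 551452 - 17574475/8 = -13162859/8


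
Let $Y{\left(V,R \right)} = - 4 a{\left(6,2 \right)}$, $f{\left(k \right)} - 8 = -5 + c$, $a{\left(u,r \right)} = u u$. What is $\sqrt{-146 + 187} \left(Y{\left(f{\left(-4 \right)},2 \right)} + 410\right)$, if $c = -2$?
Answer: $266 \sqrt{41} \approx 1703.2$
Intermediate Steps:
$a{\left(u,r \right)} = u^{2}$
$f{\left(k \right)} = 1$ ($f{\left(k \right)} = 8 - 7 = 1$)
$Y{\left(V,R \right)} = -144$ ($Y{\left(V,R \right)} = - 4 \cdot 6^{2} = \left(-4\right) 36 = -144$)
$\sqrt{-146 + 187} \left(Y{\left(f{\left(-4 \right)},2 \right)} + 410\right) = \sqrt{-146 + 187} \left(-144 + 410\right) = \sqrt{41} \cdot 266 = 266 \sqrt{41}$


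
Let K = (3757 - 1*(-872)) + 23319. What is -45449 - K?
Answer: -73397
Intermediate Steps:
K = 27948 (K = (3757 + 872) + 23319 = 4629 + 23319 = 27948)
-45449 - K = -45449 - 1*27948 = -45449 - 27948 = -73397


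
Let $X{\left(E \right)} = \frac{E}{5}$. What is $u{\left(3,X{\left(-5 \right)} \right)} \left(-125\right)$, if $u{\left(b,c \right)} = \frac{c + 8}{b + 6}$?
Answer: $- \frac{875}{9} \approx -97.222$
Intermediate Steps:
$X{\left(E \right)} = \frac{E}{5}$ ($X{\left(E \right)} = E \frac{1}{5} = \frac{E}{5}$)
$u{\left(b,c \right)} = \frac{8 + c}{6 + b}$
$u{\left(3,X{\left(-5 \right)} \right)} \left(-125\right) = \frac{8 + \frac{1}{5} \left(-5\right)}{6 + 3} \left(-125\right) = \frac{8 - 1}{9} \left(-125\right) = \frac{1}{9} \cdot 7 \left(-125\right) = \frac{7}{9} \left(-125\right) = - \frac{875}{9}$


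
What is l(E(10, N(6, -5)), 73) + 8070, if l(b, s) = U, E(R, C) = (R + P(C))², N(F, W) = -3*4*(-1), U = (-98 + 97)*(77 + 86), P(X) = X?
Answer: 7907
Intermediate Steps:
U = -163 (U = -1*163 = -163)
N(F, W) = 12 (N(F, W) = -12*(-1) = 12)
E(R, C) = (C + R)² (E(R, C) = (R + C)² = (C + R)²)
l(b, s) = -163
l(E(10, N(6, -5)), 73) + 8070 = -163 + 8070 = 7907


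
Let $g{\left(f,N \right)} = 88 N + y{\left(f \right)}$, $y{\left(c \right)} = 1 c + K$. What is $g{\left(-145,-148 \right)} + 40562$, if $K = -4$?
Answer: $27389$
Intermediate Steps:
$y{\left(c \right)} = -4 + c$ ($y{\left(c \right)} = 1 c - 4 = c - 4 = -4 + c$)
$g{\left(f,N \right)} = -4 + f + 88 N$ ($g{\left(f,N \right)} = 88 N + \left(-4 + f\right) = -4 + f + 88 N$)
$g{\left(-145,-148 \right)} + 40562 = \left(-4 - 145 + 88 \left(-148\right)\right) + 40562 = \left(-4 - 145 - 13024\right) + 40562 = -13173 + 40562 = 27389$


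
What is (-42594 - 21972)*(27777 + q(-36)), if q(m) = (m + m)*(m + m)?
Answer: -2128159926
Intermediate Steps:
q(m) = 4*m**2 (q(m) = (2*m)*(2*m) = 4*m**2)
(-42594 - 21972)*(27777 + q(-36)) = (-42594 - 21972)*(27777 + 4*(-36)**2) = -64566*(27777 + 4*1296) = -64566*(27777 + 5184) = -64566*32961 = -2128159926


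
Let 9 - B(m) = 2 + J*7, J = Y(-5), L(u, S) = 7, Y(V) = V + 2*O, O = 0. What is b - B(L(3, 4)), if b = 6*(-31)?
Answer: -228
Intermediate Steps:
Y(V) = V (Y(V) = V + 2*0 = V + 0 = V)
J = -5
B(m) = 42 (B(m) = 9 - (2 - 5*7) = 9 - (2 - 35) = 9 - 1*(-33) = 9 + 33 = 42)
b = -186
b - B(L(3, 4)) = -186 - 1*42 = -186 - 42 = -228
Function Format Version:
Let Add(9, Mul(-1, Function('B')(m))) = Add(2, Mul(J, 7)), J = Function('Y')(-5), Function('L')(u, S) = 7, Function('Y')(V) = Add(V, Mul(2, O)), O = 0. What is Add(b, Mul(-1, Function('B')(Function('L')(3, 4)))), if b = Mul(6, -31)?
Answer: -228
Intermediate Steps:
Function('Y')(V) = V (Function('Y')(V) = Add(V, Mul(2, 0)) = Add(V, 0) = V)
J = -5
Function('B')(m) = 42 (Function('B')(m) = Add(9, Mul(-1, Add(2, Mul(-5, 7)))) = Add(9, Mul(-1, Add(2, -35))) = Add(9, Mul(-1, -33)) = Add(9, 33) = 42)
b = -186
Add(b, Mul(-1, Function('B')(Function('L')(3, 4)))) = Add(-186, Mul(-1, 42)) = Add(-186, -42) = -228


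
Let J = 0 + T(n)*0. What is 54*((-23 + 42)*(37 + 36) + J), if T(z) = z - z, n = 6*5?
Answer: 74898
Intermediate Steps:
n = 30
T(z) = 0
J = 0 (J = 0 + 0*0 = 0 + 0 = 0)
54*((-23 + 42)*(37 + 36) + J) = 54*((-23 + 42)*(37 + 36) + 0) = 54*(19*73 + 0) = 54*(1387 + 0) = 54*1387 = 74898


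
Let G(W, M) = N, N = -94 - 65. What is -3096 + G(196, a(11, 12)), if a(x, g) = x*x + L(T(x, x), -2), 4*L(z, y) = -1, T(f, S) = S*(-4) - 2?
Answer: -3255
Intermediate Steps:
T(f, S) = -2 - 4*S (T(f, S) = -4*S - 2 = -2 - 4*S)
L(z, y) = -1/4 (L(z, y) = (1/4)*(-1) = -1/4)
N = -159
a(x, g) = -1/4 + x**2 (a(x, g) = x*x - 1/4 = x**2 - 1/4 = -1/4 + x**2)
G(W, M) = -159
-3096 + G(196, a(11, 12)) = -3096 - 159 = -3255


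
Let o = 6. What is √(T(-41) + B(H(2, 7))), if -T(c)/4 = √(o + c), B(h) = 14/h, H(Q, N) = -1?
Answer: √(-14 - 4*I*√35) ≈ 2.5976 - 4.555*I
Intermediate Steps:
T(c) = -4*√(6 + c)
√(T(-41) + B(H(2, 7))) = √(-4*√(6 - 41) + 14/(-1)) = √(-4*I*√35 + 14*(-1)) = √(-4*I*√35 - 14) = √(-14 - 4*I*√35)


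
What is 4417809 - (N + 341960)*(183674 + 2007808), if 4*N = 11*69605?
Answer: -2337749109177/2 ≈ -1.1689e+12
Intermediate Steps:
N = 765655/4 (N = (11*69605)/4 = (¼)*765655 = 765655/4 ≈ 1.9141e+5)
4417809 - (N + 341960)*(183674 + 2007808) = 4417809 - (765655/4 + 341960)*(183674 + 2007808) = 4417809 - 2133495*2191482/4 = 4417809 - 1*2337757944795/2 = 4417809 - 2337757944795/2 = -2337749109177/2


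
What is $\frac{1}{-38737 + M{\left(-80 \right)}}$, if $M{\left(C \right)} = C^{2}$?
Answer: $- \frac{1}{32337} \approx -3.0924 \cdot 10^{-5}$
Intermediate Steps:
$\frac{1}{-38737 + M{\left(-80 \right)}} = \frac{1}{-38737 + \left(-80\right)^{2}} = \frac{1}{-38737 + 6400} = \frac{1}{-32337} = - \frac{1}{32337}$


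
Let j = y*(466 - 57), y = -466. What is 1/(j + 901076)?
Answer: 1/710482 ≈ 1.4075e-6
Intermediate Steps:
j = -190594 (j = -466*(466 - 57) = -466*409 = -190594)
1/(j + 901076) = 1/(-190594 + 901076) = 1/710482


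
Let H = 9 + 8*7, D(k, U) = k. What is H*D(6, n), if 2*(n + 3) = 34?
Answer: 390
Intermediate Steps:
n = 14 (n = -3 + (½)*34 = -3 + 17 = 14)
H = 65 (H = 9 + 56 = 65)
H*D(6, n) = 65*6 = 390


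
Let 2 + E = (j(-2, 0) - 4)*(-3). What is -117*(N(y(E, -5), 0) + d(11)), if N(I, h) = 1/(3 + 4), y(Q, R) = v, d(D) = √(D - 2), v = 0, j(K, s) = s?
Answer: -2574/7 ≈ -367.71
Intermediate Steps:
E = 10 (E = -2 + (0 - 4)*(-3) = -2 - 4*(-3) = -2 + 12 = 10)
d(D) = √(-2 + D)
y(Q, R) = 0
N(I, h) = ⅐ (N(I, h) = 1/7 = ⅐)
-117*(N(y(E, -5), 0) + d(11)) = -117*(⅐ + √(-2 + 11)) = -117*(⅐ + √9) = -117*(⅐ + 3) = -117*22/7 = -2574/7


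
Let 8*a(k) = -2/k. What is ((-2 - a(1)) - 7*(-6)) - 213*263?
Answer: -223915/4 ≈ -55979.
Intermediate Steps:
a(k) = -1/(4*k) (a(k) = (-2/k)/8 = -1/(4*k))
((-2 - a(1)) - 7*(-6)) - 213*263 = ((-2 - (-1)/(4*1)) - 7*(-6)) - 213*263 = ((-2 - (-1)/4) + 42) - 56019 = ((-2 - 1*(-¼)) + 42) - 56019 = ((-2 + ¼) + 42) - 56019 = (-7/4 + 42) - 56019 = 161/4 - 56019 = -223915/4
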